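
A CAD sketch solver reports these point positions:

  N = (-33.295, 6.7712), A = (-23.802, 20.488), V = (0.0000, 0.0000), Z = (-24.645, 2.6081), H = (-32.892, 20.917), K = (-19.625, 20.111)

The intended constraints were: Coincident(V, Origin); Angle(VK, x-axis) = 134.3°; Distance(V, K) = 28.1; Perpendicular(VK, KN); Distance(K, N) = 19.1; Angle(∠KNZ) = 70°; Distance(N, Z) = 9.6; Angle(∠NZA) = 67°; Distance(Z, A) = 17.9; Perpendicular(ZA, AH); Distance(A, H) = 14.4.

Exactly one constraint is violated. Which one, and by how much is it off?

Distance(A, H) = 14.4 — off by 5.30.

V = (0.00, 0.00) ✓; VK at 134.3° ✓; |VK| = 28.10 ✓; ∠(VK, KN) = 90.00° ✓; |KN| = 19.10 ✓; ∠KNZ = 70.00° ✓; |NZ| = 9.600 ✓; ∠NZA = 67.00° ✓; |ZA| = 17.90 ✓; ∠(ZA, AH) = 90.00° ✓; |AH| = 9.100 ✗.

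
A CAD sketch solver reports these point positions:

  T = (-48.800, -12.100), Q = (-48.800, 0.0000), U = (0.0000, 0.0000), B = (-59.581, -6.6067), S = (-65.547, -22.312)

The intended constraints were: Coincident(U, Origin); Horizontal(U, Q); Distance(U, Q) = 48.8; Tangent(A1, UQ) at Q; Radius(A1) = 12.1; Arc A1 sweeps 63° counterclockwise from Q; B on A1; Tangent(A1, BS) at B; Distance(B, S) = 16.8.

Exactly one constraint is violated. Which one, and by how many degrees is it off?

Tangent(A1, BS) at B — off by 6.20°.

U = (0.00, 0.00) ✓; U.y = 0.00, Q.y = 0.00 ✓; |UQ| = 48.80 ✓; ∠(TQ, QU) = 90.00° ✓; |TQ| = 12.10 ✓; bearing(T→B) − bearing(T→Q) = 63.00° ✓; |TB| = 12.10 ✓; ∠(TB, BS) = 83.80° ✗; |BS| = 16.80 ✓.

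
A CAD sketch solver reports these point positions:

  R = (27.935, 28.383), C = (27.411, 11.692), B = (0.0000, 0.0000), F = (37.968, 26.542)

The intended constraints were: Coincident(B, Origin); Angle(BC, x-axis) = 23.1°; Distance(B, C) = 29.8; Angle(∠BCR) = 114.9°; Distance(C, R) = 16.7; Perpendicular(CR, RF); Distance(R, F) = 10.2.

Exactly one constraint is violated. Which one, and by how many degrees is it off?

Perpendicular(CR, RF) — off by 8.60°.

B = (0.00, 0.00) ✓; BC at 23.10° ✓; |BC| = 29.80 ✓; ∠BCR = 114.9° ✓; |CR| = 16.70 ✓; ∠(CR, RF) = 98.60° ✗; |RF| = 10.20 ✓.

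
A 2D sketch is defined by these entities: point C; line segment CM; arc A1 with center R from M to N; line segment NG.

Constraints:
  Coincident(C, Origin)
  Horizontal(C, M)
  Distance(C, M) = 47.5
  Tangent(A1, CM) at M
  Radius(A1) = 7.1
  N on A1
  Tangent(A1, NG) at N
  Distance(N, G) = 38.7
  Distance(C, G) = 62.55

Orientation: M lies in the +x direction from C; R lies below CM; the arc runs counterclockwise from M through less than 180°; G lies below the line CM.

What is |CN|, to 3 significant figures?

41.1

Checks: |RN| = 7.100 ✓; ∠(RN, NG) = 90.00° ✓; |NG| = 38.70 ✓; |CG| = 62.55 ✓.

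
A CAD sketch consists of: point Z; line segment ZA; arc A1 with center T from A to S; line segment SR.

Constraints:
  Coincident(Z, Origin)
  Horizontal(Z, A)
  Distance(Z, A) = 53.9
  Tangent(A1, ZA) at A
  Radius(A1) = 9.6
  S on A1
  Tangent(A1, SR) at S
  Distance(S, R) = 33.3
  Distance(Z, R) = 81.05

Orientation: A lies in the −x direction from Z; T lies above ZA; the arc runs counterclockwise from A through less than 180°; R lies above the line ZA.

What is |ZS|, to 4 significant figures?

49.83

Z is at the origin; Z and A share the same y with |ZA| = 53.9 and A on the −x side, so A = (-53.90, 0.000). A1 meets ZA tangentially, so TA is at right angles to ZA, so T = A + (0, 9.6) = (-53.90, 9.600). Since TS ⟂ SR (tangency), |TR| = √(9.6² + 33.3²) = 34.66 regardless of where S sits on A1. So R lies on both circle(Z, 81.05) and circle(T, 34.66); the above-ZA intersection is R = (-70.47, 40.04). S is the foot of the tangent from R: S = (-47.07, 16.35).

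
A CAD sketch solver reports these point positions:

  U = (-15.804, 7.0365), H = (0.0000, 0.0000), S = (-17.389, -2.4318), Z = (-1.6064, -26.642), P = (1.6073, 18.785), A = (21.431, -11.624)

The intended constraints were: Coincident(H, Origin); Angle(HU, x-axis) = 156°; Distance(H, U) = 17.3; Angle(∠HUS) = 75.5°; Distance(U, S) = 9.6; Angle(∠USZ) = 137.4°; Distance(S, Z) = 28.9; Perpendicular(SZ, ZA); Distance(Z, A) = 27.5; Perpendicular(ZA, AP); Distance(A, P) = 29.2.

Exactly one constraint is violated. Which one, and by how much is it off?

Distance(A, P) = 29.2 — off by 7.10.

H = (0.00, 0.00) ✓; HU at 156.0° ✓; |HU| = 17.30 ✓; ∠HUS = 75.50° ✓; |US| = 9.600 ✓; ∠USZ = 137.4° ✓; |SZ| = 28.90 ✓; ∠(SZ, ZA) = 90.00° ✓; |ZA| = 27.50 ✓; ∠(ZA, AP) = 90.00° ✓; |AP| = 36.30 ✗.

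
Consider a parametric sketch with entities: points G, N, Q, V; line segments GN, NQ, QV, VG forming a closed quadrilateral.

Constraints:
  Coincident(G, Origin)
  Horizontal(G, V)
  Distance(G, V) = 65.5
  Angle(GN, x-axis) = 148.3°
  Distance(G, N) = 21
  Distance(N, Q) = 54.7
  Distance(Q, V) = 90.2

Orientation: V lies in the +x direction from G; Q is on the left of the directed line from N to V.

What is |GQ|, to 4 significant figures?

62.56

Checks: |NQ| = 54.70 ✓; |QV| = 90.20 ✓.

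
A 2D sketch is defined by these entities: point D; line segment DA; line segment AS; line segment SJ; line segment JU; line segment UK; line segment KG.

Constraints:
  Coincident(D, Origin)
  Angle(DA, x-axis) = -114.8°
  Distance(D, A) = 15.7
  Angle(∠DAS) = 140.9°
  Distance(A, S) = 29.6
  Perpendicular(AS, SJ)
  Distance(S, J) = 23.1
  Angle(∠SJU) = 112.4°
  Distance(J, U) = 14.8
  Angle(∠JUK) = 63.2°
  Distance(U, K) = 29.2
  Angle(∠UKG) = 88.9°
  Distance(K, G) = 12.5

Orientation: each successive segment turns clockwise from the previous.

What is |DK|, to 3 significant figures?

32.0

∠SJU = 112.4° gives JU at 48.5° from the x-axis; with |JU| = 14.8, U = (-33.5, 4.55). ∠JUK = 63.2° gives UK at -68.3° from the x-axis; with |UK| = 29.2, K = (-22.7, -22.6). Then |DK| = |K − D| = 32.0.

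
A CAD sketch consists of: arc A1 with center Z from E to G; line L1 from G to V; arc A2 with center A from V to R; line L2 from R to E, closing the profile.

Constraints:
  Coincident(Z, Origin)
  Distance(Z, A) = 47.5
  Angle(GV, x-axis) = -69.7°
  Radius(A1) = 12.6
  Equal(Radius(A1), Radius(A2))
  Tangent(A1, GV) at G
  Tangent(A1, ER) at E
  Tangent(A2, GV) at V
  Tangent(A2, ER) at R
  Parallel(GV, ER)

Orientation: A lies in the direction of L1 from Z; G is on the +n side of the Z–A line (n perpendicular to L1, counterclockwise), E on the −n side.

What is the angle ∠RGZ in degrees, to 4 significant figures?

62.05°

The slot axis is L1's direction at -69.7°, so u = (cos -69.7°, sin -69.7°) = (0.3469, -0.9379) and n = (−sin -69.7°, cos -69.7°) = (0.9379, 0.3469). Z is at the origin and A lies 47.5 along u from Z, so A = 47.5·u = (16.48, -44.55). Tangency of A1 to both parallel lines with radius 12.6 puts G and E at Z ± 12.6·n: G = (11.82, 4.371), E = (-11.82, -4.371). Equal radii place V and R the same way about A: V = A + 12.6·n = (28.30, -40.18), R = A − 12.6·n = (4.662, -48.92). Then cos ∠RGZ = GR·GZ / (|GR||GZ|), giving 62.05°.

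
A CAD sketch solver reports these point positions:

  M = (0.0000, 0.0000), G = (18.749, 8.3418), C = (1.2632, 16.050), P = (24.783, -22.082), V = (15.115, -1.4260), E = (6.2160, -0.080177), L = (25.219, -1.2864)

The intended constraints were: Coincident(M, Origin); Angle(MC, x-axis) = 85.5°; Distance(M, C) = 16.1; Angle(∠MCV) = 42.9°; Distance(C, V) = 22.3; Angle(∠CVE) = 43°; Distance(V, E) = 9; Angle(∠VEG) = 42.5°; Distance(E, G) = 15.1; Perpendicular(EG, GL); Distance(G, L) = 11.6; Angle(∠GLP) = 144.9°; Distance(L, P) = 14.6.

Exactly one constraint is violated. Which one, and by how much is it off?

Distance(L, P) = 14.6 — off by 6.20.

M = (0.00, 0.00) ✓; MC at 85.50° ✓; |MC| = 16.10 ✓; ∠MCV = 42.90° ✓; |CV| = 22.30 ✓; ∠CVE = 43.00° ✓; |VE| = 9.000 ✓; ∠VEG = 42.50° ✓; |EG| = 15.10 ✓; ∠(EG, GL) = 90.00° ✓; |GL| = 11.60 ✓; ∠GLP = 144.9° ✓; |LP| = 20.80 ✗.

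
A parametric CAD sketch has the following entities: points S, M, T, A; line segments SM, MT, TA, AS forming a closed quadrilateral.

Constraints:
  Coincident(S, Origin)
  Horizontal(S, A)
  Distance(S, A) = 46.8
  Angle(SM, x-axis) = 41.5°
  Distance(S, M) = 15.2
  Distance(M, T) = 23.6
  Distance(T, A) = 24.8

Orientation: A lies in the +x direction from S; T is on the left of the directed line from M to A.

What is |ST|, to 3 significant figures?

38.5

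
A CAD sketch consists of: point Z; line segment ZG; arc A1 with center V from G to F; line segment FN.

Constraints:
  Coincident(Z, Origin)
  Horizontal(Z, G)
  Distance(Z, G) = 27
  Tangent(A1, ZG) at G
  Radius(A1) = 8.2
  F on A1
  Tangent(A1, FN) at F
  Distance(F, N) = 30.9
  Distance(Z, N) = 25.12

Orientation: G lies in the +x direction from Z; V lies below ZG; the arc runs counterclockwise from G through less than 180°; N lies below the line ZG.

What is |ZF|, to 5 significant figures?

21.180

Checks: |VF| = 8.200 ✓; ∠(VF, FN) = 90.00° ✓; |FN| = 30.90 ✓; |ZN| = 25.12 ✓.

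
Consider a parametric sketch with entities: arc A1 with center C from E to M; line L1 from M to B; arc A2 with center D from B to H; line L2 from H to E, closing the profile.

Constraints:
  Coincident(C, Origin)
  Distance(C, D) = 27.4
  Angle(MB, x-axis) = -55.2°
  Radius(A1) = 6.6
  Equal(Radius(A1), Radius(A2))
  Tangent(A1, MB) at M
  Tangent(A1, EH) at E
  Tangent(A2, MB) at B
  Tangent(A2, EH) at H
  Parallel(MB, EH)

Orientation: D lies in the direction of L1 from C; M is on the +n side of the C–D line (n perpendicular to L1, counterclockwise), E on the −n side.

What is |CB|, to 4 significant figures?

28.18

The slot axis is L1's direction at -55.2°, so u = (cos -55.2°, sin -55.2°) = (0.5707, -0.8211) and n = (−sin -55.2°, cos -55.2°) = (0.8211, 0.5707). C is at the origin and D lies 27.4 along u from C, so D = 27.4·u = (15.64, -22.50). Tangency of A1 to both parallel lines with radius 6.6 puts M and E at C ± 6.6·n: M = (5.420, 3.767), E = (-5.420, -3.767). Equal radii place B and H the same way about D: B = D + 6.6·n = (21.06, -18.73), H = D − 6.6·n = (10.22, -26.27). Then |CB| = |B − C| = 28.18.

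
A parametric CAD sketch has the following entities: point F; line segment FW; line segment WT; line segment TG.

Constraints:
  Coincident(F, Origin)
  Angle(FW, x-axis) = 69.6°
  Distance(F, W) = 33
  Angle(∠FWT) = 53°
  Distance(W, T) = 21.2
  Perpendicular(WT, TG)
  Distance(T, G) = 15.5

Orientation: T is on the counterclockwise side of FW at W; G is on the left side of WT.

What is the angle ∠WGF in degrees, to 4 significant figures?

119.1°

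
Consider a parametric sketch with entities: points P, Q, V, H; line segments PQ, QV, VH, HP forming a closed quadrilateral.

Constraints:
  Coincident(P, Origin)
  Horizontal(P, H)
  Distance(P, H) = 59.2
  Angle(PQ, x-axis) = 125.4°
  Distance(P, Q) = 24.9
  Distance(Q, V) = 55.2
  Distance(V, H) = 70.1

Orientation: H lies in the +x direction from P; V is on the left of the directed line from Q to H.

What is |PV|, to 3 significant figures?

64.8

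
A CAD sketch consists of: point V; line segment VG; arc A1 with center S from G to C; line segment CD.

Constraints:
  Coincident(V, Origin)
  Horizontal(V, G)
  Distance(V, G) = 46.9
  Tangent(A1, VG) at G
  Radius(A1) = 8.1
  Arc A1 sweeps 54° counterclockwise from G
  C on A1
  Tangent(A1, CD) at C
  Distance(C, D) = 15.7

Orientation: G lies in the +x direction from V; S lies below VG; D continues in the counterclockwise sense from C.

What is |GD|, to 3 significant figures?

22.5

V is at the origin; V and G share the same y with |VG| = 46.9 and G on the +x side, so G = (46.9, 0.00). Since A1 is tangent to VG there, SG ⟂ VG, so S = G + (0, -8.1) = (46.9, -8.10). On A1, G sits at bearing 90° from S; a 54° counterclockwise sweep puts C at bearing 144°, so C = S + 8.1·(cos 144°, sin 144°) = (40.3, -3.34). Since A1 is tangent to CD there, SC ⟂ CD, so CD runs along (−sin 144°, cos 144°); with |CD| = 15.7, D = (31.1, -16.0). Then |GD| = |D − G| = 22.5.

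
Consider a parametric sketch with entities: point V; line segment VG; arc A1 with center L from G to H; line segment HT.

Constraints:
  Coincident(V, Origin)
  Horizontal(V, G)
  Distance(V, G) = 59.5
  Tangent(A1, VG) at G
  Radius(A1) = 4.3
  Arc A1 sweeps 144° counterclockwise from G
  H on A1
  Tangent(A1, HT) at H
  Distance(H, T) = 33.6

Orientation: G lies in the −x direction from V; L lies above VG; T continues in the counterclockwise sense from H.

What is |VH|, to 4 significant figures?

57.50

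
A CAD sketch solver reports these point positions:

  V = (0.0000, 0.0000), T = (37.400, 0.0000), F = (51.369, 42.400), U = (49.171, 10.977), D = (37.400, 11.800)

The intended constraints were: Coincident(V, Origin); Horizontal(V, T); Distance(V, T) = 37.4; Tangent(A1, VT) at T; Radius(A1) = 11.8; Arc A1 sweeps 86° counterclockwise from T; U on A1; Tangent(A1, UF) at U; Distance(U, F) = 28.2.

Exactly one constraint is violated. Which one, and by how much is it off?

Distance(U, F) = 28.2 — off by 3.30.

V = (0.00, 0.00) ✓; V.y = 0.00, T.y = 0.00 ✓; |VT| = 37.40 ✓; ∠(DT, TV) = 90.00° ✓; |DT| = 11.80 ✓; bearing(D→U) − bearing(D→T) = 86.00° ✓; |DU| = 11.80 ✓; ∠(DU, UF) = 90.00° ✓; |UF| = 31.50 ✗.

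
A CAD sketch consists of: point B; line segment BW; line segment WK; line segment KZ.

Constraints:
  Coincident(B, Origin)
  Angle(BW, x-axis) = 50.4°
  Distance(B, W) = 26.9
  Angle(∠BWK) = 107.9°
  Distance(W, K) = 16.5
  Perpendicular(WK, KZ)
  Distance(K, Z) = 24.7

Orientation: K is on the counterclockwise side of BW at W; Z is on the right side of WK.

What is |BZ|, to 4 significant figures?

56.07

∠BWK = 107.9°, so WK runs at 50.4° + (180° − 107.9°) = 122.5° from the x-axis; with |WK| = 16.5, K = W + 16.5·(cos 122.5°, sin 122.5°) = (8.281, 34.64). WK is perpendicular to KZ; with |KZ| = 24.7 on the right of WK, Z = K + 24.7·(0.8434, 0.5373) = (29.11, 47.91). Then |BZ| = |Z − B| = 56.07.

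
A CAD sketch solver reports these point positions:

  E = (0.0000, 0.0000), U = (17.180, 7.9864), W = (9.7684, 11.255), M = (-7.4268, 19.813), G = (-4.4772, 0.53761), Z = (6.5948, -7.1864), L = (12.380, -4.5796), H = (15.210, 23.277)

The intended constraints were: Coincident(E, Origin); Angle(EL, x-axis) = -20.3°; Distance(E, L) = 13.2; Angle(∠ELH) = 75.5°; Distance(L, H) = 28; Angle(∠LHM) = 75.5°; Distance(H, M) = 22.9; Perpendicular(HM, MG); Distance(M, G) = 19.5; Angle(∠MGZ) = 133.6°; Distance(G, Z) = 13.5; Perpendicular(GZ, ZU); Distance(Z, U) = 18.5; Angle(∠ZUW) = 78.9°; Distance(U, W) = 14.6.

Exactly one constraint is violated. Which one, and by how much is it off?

Distance(U, W) = 14.6 — off by 6.50.

E = (0.00, 0.00) ✓; EL at -20.30° ✓; |EL| = 13.20 ✓; ∠ELH = 75.50° ✓; |LH| = 28.00 ✓; ∠LHM = 75.50° ✓; |HM| = 22.90 ✓; ∠(HM, MG) = 90.00° ✓; |MG| = 19.50 ✓; ∠MGZ = 133.6° ✓; |GZ| = 13.50 ✓; ∠(GZ, ZU) = 90.00° ✓; |ZU| = 18.50 ✓; ∠ZUW = 78.90° ✓; |UW| = 8.100 ✗.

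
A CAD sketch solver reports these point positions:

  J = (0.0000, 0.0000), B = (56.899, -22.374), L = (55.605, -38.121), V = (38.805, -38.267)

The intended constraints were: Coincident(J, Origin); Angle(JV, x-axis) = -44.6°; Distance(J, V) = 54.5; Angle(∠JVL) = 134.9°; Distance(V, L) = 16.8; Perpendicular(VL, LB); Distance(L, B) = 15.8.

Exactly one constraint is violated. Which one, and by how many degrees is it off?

Perpendicular(VL, LB) — off by 5.20°.

J = (0.00, 0.00) ✓; JV at -44.60° ✓; |JV| = 54.50 ✓; ∠JVL = 134.9° ✓; |VL| = 16.80 ✓; ∠(VL, LB) = 84.80° ✗; |LB| = 15.80 ✓.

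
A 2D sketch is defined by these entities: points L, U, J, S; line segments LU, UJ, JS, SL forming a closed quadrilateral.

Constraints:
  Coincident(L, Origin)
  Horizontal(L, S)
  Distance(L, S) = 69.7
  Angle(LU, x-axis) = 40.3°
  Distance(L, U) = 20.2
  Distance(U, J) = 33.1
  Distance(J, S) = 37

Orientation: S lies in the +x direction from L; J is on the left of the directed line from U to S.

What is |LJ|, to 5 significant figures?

52.918

Checks: |UJ| = 33.10 ✓; |JS| = 37.00 ✓.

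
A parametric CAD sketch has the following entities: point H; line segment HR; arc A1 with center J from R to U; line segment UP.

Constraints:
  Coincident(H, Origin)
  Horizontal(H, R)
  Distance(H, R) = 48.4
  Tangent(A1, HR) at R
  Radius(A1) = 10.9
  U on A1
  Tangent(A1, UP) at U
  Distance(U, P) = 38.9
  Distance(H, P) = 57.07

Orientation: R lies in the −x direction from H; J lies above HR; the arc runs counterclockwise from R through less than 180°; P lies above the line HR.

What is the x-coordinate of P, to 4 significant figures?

-31.50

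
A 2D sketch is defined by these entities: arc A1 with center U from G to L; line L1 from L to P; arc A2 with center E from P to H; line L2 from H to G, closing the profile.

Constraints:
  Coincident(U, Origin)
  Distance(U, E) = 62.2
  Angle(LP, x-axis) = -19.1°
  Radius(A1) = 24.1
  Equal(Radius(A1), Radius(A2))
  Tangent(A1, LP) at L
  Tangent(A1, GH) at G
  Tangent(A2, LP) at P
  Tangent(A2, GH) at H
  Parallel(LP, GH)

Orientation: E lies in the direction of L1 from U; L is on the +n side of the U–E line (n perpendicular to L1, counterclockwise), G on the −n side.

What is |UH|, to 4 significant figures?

66.71

The slot axis is L1's direction at -19.1°, so u = (cos -19.1°, sin -19.1°) = (0.9449, -0.3272) and n = (−sin -19.1°, cos -19.1°) = (0.3272, 0.9449). U is at the origin and E lies 62.2 along u from U, so E = 62.2·u = (58.78, -20.35). Tangency of A1 to both parallel lines with radius 24.1 puts L and G at U ± 24.1·n: L = (7.886, 22.77), G = (-7.886, -22.77). Equal radii place P and H the same way about E: P = E + 24.1·n = (66.66, 2.420), H = E − 24.1·n = (50.89, -43.13). Then |UH| = |H − U| = 66.71.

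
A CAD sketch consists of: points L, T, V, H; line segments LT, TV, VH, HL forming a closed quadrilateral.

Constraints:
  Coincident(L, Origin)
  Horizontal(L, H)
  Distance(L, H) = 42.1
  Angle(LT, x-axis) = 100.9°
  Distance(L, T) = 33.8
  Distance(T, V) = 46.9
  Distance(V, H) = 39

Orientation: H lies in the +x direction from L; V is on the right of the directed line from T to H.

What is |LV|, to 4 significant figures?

13.29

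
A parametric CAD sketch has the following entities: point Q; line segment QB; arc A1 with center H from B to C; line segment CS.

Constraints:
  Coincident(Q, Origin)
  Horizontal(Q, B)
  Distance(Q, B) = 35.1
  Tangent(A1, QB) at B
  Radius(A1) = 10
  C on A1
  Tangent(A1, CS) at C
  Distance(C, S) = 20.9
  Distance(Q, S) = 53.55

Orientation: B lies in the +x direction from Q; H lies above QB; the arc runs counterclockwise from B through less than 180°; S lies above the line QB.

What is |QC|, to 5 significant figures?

46.362

Checks: Q = (0.00, 0.00) ✓; |HC| = 10.00 ✓; ∠(HC, CS) = 90.00° ✓; |CS| = 20.90 ✓; |QS| = 53.55 ✓.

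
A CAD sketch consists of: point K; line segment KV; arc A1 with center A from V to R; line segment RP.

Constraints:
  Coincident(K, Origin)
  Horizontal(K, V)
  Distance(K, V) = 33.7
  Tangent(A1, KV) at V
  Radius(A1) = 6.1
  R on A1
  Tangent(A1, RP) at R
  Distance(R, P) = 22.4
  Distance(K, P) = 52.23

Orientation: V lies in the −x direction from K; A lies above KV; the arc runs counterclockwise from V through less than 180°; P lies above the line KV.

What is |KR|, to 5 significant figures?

31.147

K is at the origin; KV is horizontal with |KV| = 33.7 and V on the −x side, so V = (-33.700, 0.0000). Tangency of A1 to KV means the radius AV is perpendicular to KV, so A = V + (0, 6.1) = (-33.700, 6.1000). Since AR ⟂ RP (tangency), |AP| = √(6.1² + 22.4²) = 23.216 regardless of where R sits on A1. So P lies on both circle(K, 52.23) and circle(A, 23.216); the above-KV intersection is P = (-45.117, 26.315). R is the foot of the tangent from P: R = (-29.363, 10.390).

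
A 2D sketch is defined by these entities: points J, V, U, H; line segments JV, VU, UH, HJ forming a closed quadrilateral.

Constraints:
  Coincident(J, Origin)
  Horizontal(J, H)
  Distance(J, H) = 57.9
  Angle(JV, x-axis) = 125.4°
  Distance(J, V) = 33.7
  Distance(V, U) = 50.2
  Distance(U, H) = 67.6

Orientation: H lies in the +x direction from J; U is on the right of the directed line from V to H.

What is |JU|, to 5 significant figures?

21.919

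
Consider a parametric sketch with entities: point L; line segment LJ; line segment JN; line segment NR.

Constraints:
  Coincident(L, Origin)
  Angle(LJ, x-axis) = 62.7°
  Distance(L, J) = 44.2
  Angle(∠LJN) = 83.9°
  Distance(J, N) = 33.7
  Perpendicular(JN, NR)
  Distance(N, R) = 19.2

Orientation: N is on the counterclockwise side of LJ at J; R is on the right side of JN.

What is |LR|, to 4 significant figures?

69.49

L is at the origin; LJ runs at 62.7° with length 44.2, so J = 44.2·(cos 62.7°, sin 62.7°) = (20.27, 39.28). ∠LJN = 83.9°, so JN runs at 62.7° + (180° − 83.9°) = 158.8° from the x-axis; with |JN| = 33.7, N = J + 33.7·(cos 158.8°, sin 158.8°) = (-11.15, 51.46). The perpendicularity gives NR at right angles to JN; with |NR| = 19.2 on the right of JN, R = N + 19.2·(0.3616, 0.9323) = (-4.204, 69.36). Then |LR| = |R − L| = 69.49.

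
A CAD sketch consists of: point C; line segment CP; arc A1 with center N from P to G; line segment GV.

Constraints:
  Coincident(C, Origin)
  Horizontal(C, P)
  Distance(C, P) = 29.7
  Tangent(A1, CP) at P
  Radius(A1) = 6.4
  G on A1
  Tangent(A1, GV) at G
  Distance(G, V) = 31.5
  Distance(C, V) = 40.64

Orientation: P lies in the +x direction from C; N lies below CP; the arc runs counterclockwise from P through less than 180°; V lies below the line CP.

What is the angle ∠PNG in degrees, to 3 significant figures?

80.4°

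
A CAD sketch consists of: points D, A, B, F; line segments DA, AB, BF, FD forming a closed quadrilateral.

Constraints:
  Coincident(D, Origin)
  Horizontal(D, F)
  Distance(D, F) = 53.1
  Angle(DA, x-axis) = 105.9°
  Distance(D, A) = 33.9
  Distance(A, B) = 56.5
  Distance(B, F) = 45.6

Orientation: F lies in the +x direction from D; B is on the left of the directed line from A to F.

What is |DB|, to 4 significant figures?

64.24

Checks: |AB| = 56.50 ✓; |BF| = 45.60 ✓.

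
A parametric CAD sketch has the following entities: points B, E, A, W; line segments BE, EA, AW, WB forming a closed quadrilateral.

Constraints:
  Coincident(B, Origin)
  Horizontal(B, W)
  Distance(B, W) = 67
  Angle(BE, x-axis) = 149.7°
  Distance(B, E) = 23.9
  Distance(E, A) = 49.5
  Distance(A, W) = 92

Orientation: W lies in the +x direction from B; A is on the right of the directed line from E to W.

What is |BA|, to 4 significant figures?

41.04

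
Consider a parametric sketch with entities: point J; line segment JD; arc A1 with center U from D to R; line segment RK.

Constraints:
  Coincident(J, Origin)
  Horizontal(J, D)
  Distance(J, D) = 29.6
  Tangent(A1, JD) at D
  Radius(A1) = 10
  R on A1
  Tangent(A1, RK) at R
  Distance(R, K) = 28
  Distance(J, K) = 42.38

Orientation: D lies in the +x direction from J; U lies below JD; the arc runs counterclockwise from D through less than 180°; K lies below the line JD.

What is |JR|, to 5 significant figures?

21.927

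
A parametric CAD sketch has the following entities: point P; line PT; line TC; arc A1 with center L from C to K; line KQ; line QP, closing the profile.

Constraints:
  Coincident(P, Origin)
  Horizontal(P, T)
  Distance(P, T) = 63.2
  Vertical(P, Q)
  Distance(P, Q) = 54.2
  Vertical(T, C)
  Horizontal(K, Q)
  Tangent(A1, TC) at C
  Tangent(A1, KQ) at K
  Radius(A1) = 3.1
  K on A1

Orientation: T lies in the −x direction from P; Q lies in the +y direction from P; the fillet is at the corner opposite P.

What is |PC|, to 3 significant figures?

81.3

P is at the origin; PT is horizontal with |PT| = 63.2 and T on the −x side, so T = (-63.2, 0.00). PQ is vertical with |PQ| = 54.2 and Q on the +y side, so Q = (0.00, 54.2). The virtual corner opposite P is at (-63.2, 54.2). Since A1 is tangent to TC there, LC ⟂ TC and tangency of A1 to KQ means the radius LK is perpendicular to KQ, with radius 3.1, so the center L sits 3.1 in from both sides at L = (-60.1, 51.1). That places the tangent points at C = (-63.2, 51.1) on TC and K = (-60.1, 54.2) on KQ. Then |PC| = |C − P| = 81.3.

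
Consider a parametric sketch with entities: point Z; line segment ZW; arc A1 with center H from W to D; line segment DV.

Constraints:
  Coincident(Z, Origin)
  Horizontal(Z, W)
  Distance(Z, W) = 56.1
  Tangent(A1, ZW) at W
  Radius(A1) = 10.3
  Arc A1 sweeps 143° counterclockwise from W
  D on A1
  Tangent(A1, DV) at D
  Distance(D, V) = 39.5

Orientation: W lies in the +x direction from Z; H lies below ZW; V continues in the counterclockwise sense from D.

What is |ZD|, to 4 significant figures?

53.23

Tangency of A1 to ZW means the radius HW is perpendicular to ZW, so H = W + (0, -10.3) = (56.10, -10.30). On A1, W sits at bearing 90° from H; a 143° counterclockwise sweep puts D at bearing 233°, so D = H + 10.3·(cos 233°, sin 233°) = (49.90, -18.53). Then |ZD| = |D − Z| = 53.23.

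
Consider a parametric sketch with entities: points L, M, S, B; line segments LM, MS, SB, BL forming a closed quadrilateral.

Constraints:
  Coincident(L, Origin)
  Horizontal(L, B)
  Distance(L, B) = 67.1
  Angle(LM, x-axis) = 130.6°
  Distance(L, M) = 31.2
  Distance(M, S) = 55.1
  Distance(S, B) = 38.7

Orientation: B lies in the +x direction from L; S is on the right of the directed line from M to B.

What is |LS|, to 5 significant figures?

28.520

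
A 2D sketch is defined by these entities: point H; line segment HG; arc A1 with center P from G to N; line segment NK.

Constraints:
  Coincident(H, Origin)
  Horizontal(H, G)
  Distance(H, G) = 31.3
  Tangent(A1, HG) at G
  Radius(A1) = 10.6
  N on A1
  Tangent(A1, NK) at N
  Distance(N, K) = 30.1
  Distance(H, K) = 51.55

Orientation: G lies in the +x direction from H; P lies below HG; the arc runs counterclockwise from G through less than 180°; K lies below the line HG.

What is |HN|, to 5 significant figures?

25.031

Checks: |PN| = 10.60 ✓; ∠(PN, NK) = 90.00° ✓; |NK| = 30.10 ✓; |HK| = 51.55 ✓.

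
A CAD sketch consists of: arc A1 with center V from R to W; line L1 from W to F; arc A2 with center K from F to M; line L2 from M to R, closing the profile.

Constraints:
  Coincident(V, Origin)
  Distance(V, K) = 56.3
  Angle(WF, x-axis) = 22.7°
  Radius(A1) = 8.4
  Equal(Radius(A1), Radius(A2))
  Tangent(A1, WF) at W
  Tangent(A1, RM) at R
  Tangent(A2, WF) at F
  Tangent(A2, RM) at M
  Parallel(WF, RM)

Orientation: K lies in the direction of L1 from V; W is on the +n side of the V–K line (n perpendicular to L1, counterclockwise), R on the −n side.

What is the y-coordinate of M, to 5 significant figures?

13.977

The slot axis is L1's direction at 22.7°, so u = (cos 22.7°, sin 22.7°) = (0.92254, 0.38591) and n = (−sin 22.7°, cos 22.7°) = (-0.38591, 0.92254). V is at the origin and K lies 56.3 along u from V, so K = 56.3·u = (51.939, 21.727). Tangency of A1 to both parallel lines with radius 8.4 puts W and R at V ± 8.4·n: W = (-3.2416, 7.7493), R = (3.2416, -7.7493). Equal radii place F and M the same way about K: F = K + 8.4·n = (48.697, 29.476), M = K − 8.4·n = (55.181, 13.977). So M.y = 13.977.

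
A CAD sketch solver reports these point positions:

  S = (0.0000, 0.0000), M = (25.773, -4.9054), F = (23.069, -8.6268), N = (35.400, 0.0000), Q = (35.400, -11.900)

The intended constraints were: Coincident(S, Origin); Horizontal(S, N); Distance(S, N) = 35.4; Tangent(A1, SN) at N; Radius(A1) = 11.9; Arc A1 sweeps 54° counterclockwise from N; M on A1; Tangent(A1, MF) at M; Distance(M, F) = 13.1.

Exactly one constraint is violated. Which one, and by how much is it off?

Distance(M, F) = 13.1 — off by 8.50.

S = (0.00, 0.00) ✓; S.y = 0.00, N.y = 0.00 ✓; |SN| = 35.40 ✓; ∠(QN, NS) = 90.00° ✓; |QN| = 11.90 ✓; bearing(Q→M) − bearing(Q→N) = 54.00° ✓; |QM| = 11.90 ✓; ∠(QM, MF) = 90.00° ✓; |MF| = 4.600 ✗.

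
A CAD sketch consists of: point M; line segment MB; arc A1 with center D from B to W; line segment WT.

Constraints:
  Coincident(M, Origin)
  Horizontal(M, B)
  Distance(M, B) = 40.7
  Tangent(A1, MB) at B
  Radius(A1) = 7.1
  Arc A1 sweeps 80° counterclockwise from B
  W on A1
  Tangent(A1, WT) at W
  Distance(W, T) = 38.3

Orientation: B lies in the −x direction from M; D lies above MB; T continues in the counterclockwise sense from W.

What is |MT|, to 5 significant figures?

51.301

M is at the origin; M and B share the same y with |MB| = 40.7 and B on the −x side, so B = (-40.700, 0.0000). Since A1 is tangent to MB there, DB ⟂ MB, so D = B + (0, 7.1) = (-40.700, 7.1000). On A1, B sits at bearing -90° from D; an 80° counterclockwise sweep puts W at bearing -10°, so W = D + 7.1·(cos -10°, sin -10°) = (-33.708, 5.8671). Since A1 is tangent to WT there, DW ⟂ WT, so WT runs along (−sin -10°, cos -10°); with |WT| = 38.3, T = (-27.057, 43.585). Then |MT| = |T − M| = 51.301.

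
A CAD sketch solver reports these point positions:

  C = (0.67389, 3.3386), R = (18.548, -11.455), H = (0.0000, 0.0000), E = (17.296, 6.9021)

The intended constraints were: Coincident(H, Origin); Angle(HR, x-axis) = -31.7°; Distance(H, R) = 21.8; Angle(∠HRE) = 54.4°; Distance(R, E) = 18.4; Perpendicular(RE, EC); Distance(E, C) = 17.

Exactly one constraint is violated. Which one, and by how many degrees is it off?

Perpendicular(RE, EC) — off by 8.20°.

H = (0.00, 0.00) ✓; HR at -31.70° ✓; |HR| = 21.80 ✓; ∠HRE = 54.40° ✓; |RE| = 18.40 ✓; ∠(RE, EC) = 98.20° ✗; |EC| = 17.00 ✓.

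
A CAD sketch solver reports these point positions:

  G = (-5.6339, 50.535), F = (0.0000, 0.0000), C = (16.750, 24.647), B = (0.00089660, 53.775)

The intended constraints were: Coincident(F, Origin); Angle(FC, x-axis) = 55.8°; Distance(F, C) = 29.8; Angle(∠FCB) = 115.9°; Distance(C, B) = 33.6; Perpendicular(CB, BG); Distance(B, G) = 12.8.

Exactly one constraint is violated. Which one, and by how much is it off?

Distance(B, G) = 12.8 — off by 6.30.

F = (0.00, 0.00) ✓; FC at 55.80° ✓; |FC| = 29.80 ✓; ∠FCB = 115.9° ✓; |CB| = 33.60 ✓; ∠(CB, BG) = 90.00° ✓; |BG| = 6.500 ✗.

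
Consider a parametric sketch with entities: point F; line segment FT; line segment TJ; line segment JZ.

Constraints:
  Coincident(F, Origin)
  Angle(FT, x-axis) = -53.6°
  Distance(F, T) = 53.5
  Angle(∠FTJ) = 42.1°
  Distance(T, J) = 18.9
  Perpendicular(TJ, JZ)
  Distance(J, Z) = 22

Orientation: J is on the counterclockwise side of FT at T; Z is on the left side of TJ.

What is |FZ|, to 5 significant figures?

24.996

∠FTJ = 42.1°, so TJ runs at -53.6° + (180° − 42.1°) = 84.300° from the x-axis; with |TJ| = 18.9, J = T + 18.9·(cos 84.300°, sin 84.300°) = (33.625, -24.255). The perpendicularity gives JZ at right angles to TJ; with |JZ| = 22.0 on the left of TJ, Z = J + 22.0·(-0.99506, 0.099320) = (11.734, -22.070). Then |FZ| = |Z − F| = 24.996.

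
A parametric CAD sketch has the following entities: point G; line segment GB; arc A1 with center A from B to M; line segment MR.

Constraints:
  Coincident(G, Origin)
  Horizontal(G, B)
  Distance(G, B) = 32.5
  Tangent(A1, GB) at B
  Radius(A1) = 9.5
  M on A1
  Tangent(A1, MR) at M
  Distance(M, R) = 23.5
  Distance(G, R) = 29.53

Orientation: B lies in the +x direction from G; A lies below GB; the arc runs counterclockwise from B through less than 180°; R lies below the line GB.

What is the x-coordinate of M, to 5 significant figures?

24.004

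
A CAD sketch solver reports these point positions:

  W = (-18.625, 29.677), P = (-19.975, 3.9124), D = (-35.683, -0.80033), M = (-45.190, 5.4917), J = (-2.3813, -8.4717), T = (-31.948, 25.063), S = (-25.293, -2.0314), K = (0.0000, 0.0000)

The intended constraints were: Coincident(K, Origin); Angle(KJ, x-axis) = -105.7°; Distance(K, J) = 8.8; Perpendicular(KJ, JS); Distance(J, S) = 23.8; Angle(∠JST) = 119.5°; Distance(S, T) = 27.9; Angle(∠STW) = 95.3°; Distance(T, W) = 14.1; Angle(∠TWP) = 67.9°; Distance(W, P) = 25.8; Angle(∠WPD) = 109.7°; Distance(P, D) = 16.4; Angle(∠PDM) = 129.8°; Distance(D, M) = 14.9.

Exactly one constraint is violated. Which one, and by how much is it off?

Distance(D, M) = 14.9 — off by 3.50.

K = (0.00, 0.00) ✓; KJ at -105.7° ✓; |KJ| = 8.800 ✓; ∠(KJ, JS) = 90.00° ✓; |JS| = 23.80 ✓; ∠JST = 119.5° ✓; |ST| = 27.90 ✓; ∠STW = 95.30° ✓; |TW| = 14.10 ✓; ∠TWP = 67.90° ✓; |WP| = 25.80 ✓; ∠WPD = 109.7° ✓; |PD| = 16.40 ✓; ∠PDM = 129.8° ✓; |DM| = 11.40 ✗.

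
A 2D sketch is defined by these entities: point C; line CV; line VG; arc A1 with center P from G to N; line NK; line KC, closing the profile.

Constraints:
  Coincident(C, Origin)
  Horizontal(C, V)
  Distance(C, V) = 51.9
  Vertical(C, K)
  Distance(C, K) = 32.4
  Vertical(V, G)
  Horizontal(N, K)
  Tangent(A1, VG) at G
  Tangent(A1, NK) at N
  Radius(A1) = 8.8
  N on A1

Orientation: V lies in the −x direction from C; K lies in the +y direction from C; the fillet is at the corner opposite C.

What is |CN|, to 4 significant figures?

53.92

C is at the origin; CV is horizontal with |CV| = 51.9 and V on the −x side, so V = (-51.90, 0.000). C and K share the same x with |CK| = 32.4 and K on the +y side, so K = (0.000, 32.40). The virtual corner opposite C is at (-51.90, 32.40). The tangent condition forces PG to be normal to VG and A1 meets NK tangentially, so PN is at right angles to NK, with radius 8.8, so the center P sits 8.8 in from both sides at P = (-43.10, 23.60). That places the tangent points at G = (-51.90, 23.60) on VG and N = (-43.10, 32.40) on NK. Then |CN| = |N − C| = 53.92.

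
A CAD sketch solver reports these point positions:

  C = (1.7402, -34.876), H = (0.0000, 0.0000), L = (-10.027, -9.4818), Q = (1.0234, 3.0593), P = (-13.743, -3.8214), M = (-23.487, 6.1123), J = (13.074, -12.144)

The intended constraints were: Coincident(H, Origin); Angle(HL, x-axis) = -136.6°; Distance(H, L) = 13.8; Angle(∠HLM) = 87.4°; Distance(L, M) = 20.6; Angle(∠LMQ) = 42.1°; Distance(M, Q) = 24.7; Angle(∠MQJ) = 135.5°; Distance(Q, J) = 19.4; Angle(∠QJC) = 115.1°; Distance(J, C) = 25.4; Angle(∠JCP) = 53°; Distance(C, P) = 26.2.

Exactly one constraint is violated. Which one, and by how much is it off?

Distance(C, P) = 26.2 — off by 8.50.

H = (0.00, 0.00) ✓; HL at -136.6° ✓; |HL| = 13.80 ✓; ∠HLM = 87.40° ✓; |LM| = 20.60 ✓; ∠LMQ = 42.10° ✓; |MQ| = 24.70 ✓; ∠MQJ = 135.5° ✓; |QJ| = 19.40 ✓; ∠QJC = 115.1° ✓; |JC| = 25.40 ✓; ∠JCP = 53.00° ✓; |CP| = 34.70 ✗.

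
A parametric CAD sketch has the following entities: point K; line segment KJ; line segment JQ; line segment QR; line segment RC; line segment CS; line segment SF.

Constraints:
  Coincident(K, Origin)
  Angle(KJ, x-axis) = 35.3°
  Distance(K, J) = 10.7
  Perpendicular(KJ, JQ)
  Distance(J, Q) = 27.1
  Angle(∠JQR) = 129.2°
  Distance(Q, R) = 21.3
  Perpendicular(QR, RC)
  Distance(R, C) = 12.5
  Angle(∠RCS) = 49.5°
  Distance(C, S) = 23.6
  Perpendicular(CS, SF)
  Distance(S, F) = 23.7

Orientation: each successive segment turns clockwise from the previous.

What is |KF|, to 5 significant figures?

55.892

∠RCS = 49.5° gives CS at 34.000° from the x-axis; with |CS| = 23.6, S = (26.220, -19.922). CS ⟂ SF, so SF runs at -56.000°; with |SF| = 23.7, F = (39.473, -39.570). Then |KF| = |F − K| = 55.892.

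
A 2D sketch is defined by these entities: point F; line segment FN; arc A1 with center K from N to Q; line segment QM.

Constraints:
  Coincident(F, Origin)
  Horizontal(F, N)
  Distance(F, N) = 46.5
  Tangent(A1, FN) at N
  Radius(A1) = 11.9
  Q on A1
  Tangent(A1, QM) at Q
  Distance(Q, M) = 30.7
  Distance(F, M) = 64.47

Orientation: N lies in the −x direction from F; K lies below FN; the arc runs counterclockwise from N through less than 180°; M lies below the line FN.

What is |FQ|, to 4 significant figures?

59.83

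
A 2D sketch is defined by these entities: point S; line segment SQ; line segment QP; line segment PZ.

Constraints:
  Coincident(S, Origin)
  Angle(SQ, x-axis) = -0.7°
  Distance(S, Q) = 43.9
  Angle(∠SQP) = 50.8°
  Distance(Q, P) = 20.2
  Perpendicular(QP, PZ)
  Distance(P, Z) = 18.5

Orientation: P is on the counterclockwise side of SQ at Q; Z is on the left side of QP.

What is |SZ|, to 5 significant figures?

17.257

S is at the origin; SQ runs at -0.7° with length 43.9, so Q = 43.9·(cos -0.7°, sin -0.7°) = (43.897, -0.53633). ∠SQP = 50.8°, so QP runs at -0.7° + (180° − 50.8°) = 128.50° from the x-axis; with |QP| = 20.2, P = Q + 20.2·(cos 128.50°, sin 128.50°) = (31.322, 15.272). The perpendicularity gives PZ at right angles to QP; with |PZ| = 18.5 on the left of QP, Z = P + 18.5·(-0.78261, -0.62251) = (16.844, 3.7558). Then |SZ| = |Z − S| = 17.257.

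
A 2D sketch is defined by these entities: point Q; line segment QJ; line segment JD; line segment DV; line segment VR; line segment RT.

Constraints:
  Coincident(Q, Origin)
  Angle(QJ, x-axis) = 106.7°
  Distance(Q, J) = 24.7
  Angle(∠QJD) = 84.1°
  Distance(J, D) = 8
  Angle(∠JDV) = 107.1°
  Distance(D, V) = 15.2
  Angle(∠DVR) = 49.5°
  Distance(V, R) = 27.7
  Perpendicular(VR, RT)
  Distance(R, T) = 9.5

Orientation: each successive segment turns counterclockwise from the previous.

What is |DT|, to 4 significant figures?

17.95

Q is at the origin; QJ runs at 106.7° with length 24.7, so J = (-7.098, 23.66). ∠QJD = 84.1° gives JD at -157.4° from the x-axis; with |JD| = 8.0, D = (-14.48, 20.58). ∠JDV = 107.1° gives DV at -84.50° from the x-axis; with |DV| = 15.2, V = (-13.03, 5.454). ∠DVR = 49.5° gives VR at 46.00° from the x-axis; with |VR| = 27.7, R = (6.215, 25.38). VR ⟂ RT, so RT runs at 136.0°; with |RT| = 9.5, T = (-0.6183, 31.98). Then |DT| = |T − D| = 17.95.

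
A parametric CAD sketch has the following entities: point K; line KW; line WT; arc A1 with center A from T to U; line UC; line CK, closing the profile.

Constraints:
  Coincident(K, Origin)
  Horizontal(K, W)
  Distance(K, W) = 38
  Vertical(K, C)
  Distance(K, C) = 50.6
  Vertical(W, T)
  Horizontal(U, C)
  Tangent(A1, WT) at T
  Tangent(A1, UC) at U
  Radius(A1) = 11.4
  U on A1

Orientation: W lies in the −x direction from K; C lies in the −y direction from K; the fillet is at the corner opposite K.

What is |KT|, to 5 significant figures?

54.595

K is at the origin; K and W share the same y with |KW| = 38.0 and W on the −x side, so W = (-38.000, 0.0000). K and C share the same x with |KC| = 50.6 and C on the −y side, so C = (0.0000, -50.600). The virtual corner opposite K is at (-38.000, -50.600). A1 meets WT tangentially, so AT is at right angles to WT and tangency of A1 to UC means the radius AU is perpendicular to UC, with radius 11.4, so the center A sits 11.4 in from both sides at A = (-26.600, -39.200). That places the tangent points at T = (-38.000, -39.200) on WT and U = (-26.600, -50.600) on UC. Then |KT| = |T − K| = 54.595.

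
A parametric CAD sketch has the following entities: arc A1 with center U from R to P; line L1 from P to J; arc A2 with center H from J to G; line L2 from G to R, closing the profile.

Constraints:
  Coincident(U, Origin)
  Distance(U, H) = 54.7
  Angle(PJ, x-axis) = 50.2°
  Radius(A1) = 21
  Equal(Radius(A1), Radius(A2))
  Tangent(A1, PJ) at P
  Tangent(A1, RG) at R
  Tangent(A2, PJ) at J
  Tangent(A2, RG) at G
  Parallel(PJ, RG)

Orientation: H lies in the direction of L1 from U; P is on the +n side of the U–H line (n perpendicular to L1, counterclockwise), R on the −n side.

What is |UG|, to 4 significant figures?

58.59

The slot axis is L1's direction at 50.2°, so u = (cos 50.2°, sin 50.2°) = (0.6401, 0.7683) and n = (−sin 50.2°, cos 50.2°) = (-0.7683, 0.6401). U is at the origin and H lies 54.7 along u from U, so H = 54.7·u = (35.01, 42.03). Tangency of A1 to both parallel lines with radius 21.0 puts P and R at U ± 21.0·n: P = (-16.13, 13.44), R = (16.13, -13.44). Equal radii place J and G the same way about H: J = H + 21.0·n = (18.88, 55.47), G = H − 21.0·n = (51.15, 28.58). Then |UG| = |G − U| = 58.59.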